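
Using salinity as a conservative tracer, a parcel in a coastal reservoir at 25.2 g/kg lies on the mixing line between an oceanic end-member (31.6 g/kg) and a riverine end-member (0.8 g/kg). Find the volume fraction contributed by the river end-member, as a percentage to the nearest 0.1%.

Let f be the freshwater fraction. Salt balance per unit volume:
f×0.8 + (1−f)×31.6 = 25.2
f = (31.6 − 25.2) / (31.6 − 0.8) = 6.4/30.8 = 0.2078

20.8%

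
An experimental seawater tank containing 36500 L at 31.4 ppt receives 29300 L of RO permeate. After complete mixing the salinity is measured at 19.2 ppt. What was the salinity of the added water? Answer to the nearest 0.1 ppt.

4.0 ppt

Salt balance: 36,500×31.4 + 29,300×S = 65,800×19.2
1,146,100 + 29,300·S = 1,263,360
S = (1,263,360 − 1,146,100) / 29,300 = 4.002 ppt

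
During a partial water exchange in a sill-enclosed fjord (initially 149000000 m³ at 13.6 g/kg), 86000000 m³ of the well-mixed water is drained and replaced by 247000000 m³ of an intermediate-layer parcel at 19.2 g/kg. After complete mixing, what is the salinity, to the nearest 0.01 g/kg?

18.06 g/kg

Remaining after removal: 63,000,000 m³ at 13.6 g/kg (salt = 856,800,000)
After addition: salt = 856,800,000 + 247,000,000×19.2 = 5,599,200,000; volume = 310,000,000 m³
S = 5,599,200,000 / 310,000,000 = 18.0619 g/kg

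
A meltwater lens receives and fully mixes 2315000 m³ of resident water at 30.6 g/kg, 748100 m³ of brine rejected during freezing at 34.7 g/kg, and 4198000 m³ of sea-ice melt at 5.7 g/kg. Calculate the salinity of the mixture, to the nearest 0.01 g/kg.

Weighted by volume,
salt = 2,315,000×30.6 + 748,100×34.7 + 4,198,000×5.7 = 70,839,000 + 25,959,070 + 23,928,600 = 120,726,670
volume = 2,315,000 + 748,100 + 4,198,000 = 7,261,100 m³
S = 120,726,670 / 7,261,100 = 16.6265 g/kg

16.63 g/kg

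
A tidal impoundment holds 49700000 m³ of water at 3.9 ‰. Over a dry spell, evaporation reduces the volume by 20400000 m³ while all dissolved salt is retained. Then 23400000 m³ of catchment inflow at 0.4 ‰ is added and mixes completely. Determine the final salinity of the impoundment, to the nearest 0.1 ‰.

3.9 ‰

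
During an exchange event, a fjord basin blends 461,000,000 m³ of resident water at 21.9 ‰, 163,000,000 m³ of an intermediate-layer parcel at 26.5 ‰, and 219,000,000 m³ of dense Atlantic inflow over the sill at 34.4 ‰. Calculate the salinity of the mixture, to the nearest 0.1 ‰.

26.0 ‰

Salt balance:
salt = 461,000,000×21.9 + 163,000,000×26.5 + 219,000,000×34.4 = 10,095,900,000 + 4,319,500,000 + 7,533,600,000 = 21,949,000,000
volume = 461,000,000 + 163,000,000 + 219,000,000 = 843,000,000 m³
S = 21,949,000,000 / 843,000,000 = 26.037 ‰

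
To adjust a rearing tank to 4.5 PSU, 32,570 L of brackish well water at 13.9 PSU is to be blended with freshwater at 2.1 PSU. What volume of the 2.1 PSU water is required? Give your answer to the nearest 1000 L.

Salt balance: 32,570×13.9 + V×2.1 = (32,570+V)×4.5
452,723 + 2.1V = 146,565 + 4.5V
306,158 = 2.4V
V = 127,565.83 L

128000 L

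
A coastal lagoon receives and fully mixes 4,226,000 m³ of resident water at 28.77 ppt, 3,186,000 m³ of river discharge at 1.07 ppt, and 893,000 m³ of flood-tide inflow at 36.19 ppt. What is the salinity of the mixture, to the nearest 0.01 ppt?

18.94 ppt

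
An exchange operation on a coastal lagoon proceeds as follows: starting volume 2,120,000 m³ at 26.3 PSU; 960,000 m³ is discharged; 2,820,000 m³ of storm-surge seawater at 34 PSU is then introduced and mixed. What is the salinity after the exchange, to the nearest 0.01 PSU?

31.76 PSU

Remaining after removal: 1,160,000 m³ at 26.3 PSU (salt = 30,508,000)
After addition: salt = 30,508,000 + 2,820,000×34 = 126,388,000; volume = 3,980,000 m³
S = 126,388,000 / 3,980,000 = 31.7558 PSU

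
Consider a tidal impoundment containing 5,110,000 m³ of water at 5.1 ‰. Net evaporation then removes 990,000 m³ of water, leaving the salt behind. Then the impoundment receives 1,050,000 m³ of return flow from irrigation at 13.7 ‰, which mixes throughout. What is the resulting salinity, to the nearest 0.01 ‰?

7.82 ‰

After evaporation: salt = 5,110,000×5.1 = 26,061,000; volume = 5,110,000 − 990,000 = 4,120,000 m³
After mixing: salt = 26,061,000 + 1,050,000×13.7 = 40,446,000; volume = 4,120,000 + 1,050,000 = 5,170,000 m³
S = 40,446,000 / 5,170,000 = 7.8232 ‰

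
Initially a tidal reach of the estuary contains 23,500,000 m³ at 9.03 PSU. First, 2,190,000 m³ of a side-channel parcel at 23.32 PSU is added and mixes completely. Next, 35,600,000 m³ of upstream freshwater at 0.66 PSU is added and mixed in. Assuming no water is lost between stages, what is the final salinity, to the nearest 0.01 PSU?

4.68 PSU

Weighted by volume,
Initial salt = 23,500,000×9.03 = 212,205,000
After stage 1: salt = 212,205,000 + 2,190,000×23.32 = 263,275,800; volume = 25,690,000 m³; S = 10.248 PSU
After stage 2: salt = 263,275,800 + 35,600,000×0.66 = 286,771,800; volume = 61,290,000 m³
S = 286,771,800 / 61,290,000 = 4.6789 PSU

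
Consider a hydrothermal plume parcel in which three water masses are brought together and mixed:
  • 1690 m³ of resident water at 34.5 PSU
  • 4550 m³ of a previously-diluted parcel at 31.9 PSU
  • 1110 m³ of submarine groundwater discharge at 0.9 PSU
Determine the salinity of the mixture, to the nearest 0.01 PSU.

27.82 PSU

Weighted by volume,
salt = 1,690×34.5 + 4,550×31.9 + 1,110×0.9 = 58,305 + 145,145 + 999 = 204,449
volume = 1,690 + 4,550 + 1,110 = 7,350 m³
S = 204,449 / 7,350 = 27.8162 PSU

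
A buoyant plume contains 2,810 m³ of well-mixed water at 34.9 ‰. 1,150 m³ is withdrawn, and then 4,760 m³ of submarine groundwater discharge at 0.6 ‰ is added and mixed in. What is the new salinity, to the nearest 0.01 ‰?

9.47 ‰

Remaining after removal: 1,660 m³ at 34.9 ‰ (salt = 57,934)
After addition: salt = 57,934 + 4,760×0.6 = 60,790; volume = 6,420 m³
S = 60,790 / 6,420 = 9.4688 ‰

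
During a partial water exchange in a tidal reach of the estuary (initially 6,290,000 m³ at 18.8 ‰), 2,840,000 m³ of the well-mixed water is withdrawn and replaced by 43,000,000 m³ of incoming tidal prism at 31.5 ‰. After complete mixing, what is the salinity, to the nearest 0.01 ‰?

Remaining after removal: 3,450,000 m³ at 18.8 ‰ (salt = 64,860,000)
After addition: salt = 64,860,000 + 43,000,000×31.5 = 1,419,360,000; volume = 46,450,000 m³
S = 1,419,360,000 / 46,450,000 = 30.5567 ‰

30.56 ‰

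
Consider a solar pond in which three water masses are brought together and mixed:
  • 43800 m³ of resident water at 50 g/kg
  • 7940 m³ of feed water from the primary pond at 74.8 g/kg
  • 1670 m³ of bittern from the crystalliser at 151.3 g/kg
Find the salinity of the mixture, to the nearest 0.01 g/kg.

By conservation of dissolved salt,
salt = 43,800×50 + 7,940×74.8 + 1,670×151.3 = 2,190,000 + 593,912 + 252,671 = 3,036,583
volume = 43,800 + 7,940 + 1,670 = 53,410 m³
S = 3,036,583 / 53,410 = 56.8542 g/kg

56.85 g/kg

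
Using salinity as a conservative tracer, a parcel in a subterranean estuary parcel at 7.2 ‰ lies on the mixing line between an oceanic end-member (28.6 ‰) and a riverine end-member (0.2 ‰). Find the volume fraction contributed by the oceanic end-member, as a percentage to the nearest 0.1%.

Let g be the oceanic fraction. Salt balance per unit volume:
g×28.6 + (1−g)×0.2 = 7.2
g = (7.2 − 0.2) / (28.6 − 0.2) = 7/28.4 = 0.2465

24.6%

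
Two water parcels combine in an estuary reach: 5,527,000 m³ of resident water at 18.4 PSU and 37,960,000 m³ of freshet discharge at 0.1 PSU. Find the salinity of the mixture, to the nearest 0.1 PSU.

Total salt / total volume:
salt = 5,527,000×18.4 + 37,960,000×0.1 = 101,696,800 + 3,796,000 = 105,492,800
volume = 5,527,000 + 37,960,000 = 43,487,000 m³
S = 105,492,800 / 43,487,000 = 2.426 PSU

2.4 PSU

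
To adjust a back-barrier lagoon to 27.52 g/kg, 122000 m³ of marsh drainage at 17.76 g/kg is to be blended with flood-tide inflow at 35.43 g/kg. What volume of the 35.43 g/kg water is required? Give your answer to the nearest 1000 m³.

Salt balance: 122,000×17.76 + V×35.43 = (122,000+V)×27.52
2,166,720 + 35.43V = 3,357,440 + 27.52V
1,190,720 = 7.91V
V = 150,533.5 m³

151000 m³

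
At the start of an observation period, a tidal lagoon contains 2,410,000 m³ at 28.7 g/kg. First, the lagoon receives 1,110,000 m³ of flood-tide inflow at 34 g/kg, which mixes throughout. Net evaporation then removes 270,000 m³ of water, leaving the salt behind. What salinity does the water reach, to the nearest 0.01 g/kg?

After mixing: salt = 2,410,000×28.7 + 1,110,000×34 = 106,907,000; volume = 3,520,000 m³
After evaporation: salt unchanged = 106,907,000; volume = 3,520,000 − 270,000 = 3,250,000 m³
S = 106,907,000 / 3,250,000 = 32.8945 g/kg

32.89 g/kg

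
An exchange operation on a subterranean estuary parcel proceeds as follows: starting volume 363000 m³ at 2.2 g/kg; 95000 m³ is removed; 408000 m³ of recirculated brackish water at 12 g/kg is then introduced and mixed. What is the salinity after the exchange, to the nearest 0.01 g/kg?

8.11 g/kg

Remaining after removal: 268,000 m³ at 2.2 g/kg (salt = 589,600)
After addition: salt = 589,600 + 408,000×12 = 5,485,600; volume = 676,000 m³
S = 5,485,600 / 676,000 = 8.1148 g/kg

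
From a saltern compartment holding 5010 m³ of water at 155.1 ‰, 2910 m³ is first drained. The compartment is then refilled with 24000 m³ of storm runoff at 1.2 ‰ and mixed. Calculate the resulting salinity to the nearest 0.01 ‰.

13.58 ‰

Remaining after removal: 2,100 m³ at 155.1 ‰ (salt = 325,710)
After addition: salt = 325,710 + 24,000×1.2 = 354,510; volume = 26,100 m³
S = 354,510 / 26,100 = 13.5828 ‰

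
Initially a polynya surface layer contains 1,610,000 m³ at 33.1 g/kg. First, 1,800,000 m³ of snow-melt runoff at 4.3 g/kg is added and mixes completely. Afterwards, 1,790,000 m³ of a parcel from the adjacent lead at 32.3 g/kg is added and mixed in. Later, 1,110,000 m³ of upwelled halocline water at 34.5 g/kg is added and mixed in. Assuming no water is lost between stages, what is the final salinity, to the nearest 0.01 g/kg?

24.90 g/kg

Weighted by volume,
Initial salt = 1,610,000×33.1 = 53,291,000
After stage 1: salt = 53,291,000 + 1,800,000×4.3 = 61,031,000; volume = 3,410,000 m³; S = 17.898 g/kg
After stage 2: salt = 61,031,000 + 1,790,000×32.3 = 118,848,000; volume = 5,200,000 m³; S = 22.855 g/kg
After stage 3: salt = 118,848,000 + 1,110,000×34.5 = 157,143,000; volume = 6,310,000 m³
S = 157,143,000 / 6,310,000 = 24.9038 g/kg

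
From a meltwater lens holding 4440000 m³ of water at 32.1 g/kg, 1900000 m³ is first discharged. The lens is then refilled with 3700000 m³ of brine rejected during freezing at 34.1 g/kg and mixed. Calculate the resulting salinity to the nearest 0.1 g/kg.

33.3 g/kg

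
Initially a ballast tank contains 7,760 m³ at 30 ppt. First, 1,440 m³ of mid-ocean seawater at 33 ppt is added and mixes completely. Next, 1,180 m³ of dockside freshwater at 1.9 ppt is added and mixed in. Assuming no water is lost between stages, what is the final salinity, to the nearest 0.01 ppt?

Conserving salt mass:
Initial salt = 7,760×30 = 232,800
After stage 1: salt = 232,800 + 1,440×33 = 280,320; volume = 9,200 m³; S = 30.47 ppt
After stage 2: salt = 280,320 + 1,180×1.9 = 282,562; volume = 10,380 m³
S = 282,562 / 10,380 = 27.2218 ppt

27.22 ppt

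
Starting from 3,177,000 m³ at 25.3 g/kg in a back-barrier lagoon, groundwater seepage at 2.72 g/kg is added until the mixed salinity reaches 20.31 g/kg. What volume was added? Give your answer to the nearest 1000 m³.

Salt balance: 3,177,000×25.3 + V×2.72 = (3,177,000+V)×20.31
80,378,100 + 2.72V = 64,524,870 + 20.31V
15,853,230 = 17.59V
V = 901,263.79 m³

901000 m³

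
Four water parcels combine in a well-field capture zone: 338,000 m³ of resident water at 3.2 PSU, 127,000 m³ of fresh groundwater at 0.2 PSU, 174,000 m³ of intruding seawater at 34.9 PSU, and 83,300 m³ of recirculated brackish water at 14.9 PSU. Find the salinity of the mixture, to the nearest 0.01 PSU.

Weighted by volume,
salt = 338,000×3.2 + 127,000×0.2 + 174,000×34.9 + 83,300×14.9 = 1,081,600 + 25,400 + 6,072,600 + 1,241,170 = 8,420,770
volume = 338,000 + 127,000 + 174,000 + 83,300 = 722,300 m³
S = 8,420,770 / 722,300 = 11.6583 PSU

11.66 PSU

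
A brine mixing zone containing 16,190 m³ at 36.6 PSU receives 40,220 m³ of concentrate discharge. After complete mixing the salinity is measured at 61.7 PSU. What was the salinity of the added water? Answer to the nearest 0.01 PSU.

71.80 PSU

Salt balance: 16,190×36.6 + 40,220×S = 56,410×61.7
592,554 + 40,220·S = 3,480,497
S = (3,480,497 − 592,554) / 40,220 = 71.8037 PSU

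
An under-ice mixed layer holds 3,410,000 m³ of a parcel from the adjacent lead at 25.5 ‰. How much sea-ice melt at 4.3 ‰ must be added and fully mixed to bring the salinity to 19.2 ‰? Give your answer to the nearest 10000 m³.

1440000 m³

Salt balance: 3,410,000×25.5 + V×4.3 = (3,410,000+V)×19.2
86,955,000 + 4.3V = 65,472,000 + 19.2V
21,483,000 = 14.9V
V = 1,441,812.08 m³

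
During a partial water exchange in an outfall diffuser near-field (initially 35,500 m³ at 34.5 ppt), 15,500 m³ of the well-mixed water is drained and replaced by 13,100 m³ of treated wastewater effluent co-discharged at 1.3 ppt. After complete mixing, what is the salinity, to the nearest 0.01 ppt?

Remaining after removal: 20,000 m³ at 34.5 ppt (salt = 690,000)
After addition: salt = 690,000 + 13,100×1.3 = 707,030; volume = 33,100 m³
S = 707,030 / 33,100 = 21.3604 ppt

21.36 ppt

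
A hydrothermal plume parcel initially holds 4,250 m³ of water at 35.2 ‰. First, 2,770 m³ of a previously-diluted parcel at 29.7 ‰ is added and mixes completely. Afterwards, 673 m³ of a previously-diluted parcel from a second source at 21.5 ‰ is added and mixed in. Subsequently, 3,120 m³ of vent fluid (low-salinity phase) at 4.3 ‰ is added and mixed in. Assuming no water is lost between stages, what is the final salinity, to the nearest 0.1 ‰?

24.0 ‰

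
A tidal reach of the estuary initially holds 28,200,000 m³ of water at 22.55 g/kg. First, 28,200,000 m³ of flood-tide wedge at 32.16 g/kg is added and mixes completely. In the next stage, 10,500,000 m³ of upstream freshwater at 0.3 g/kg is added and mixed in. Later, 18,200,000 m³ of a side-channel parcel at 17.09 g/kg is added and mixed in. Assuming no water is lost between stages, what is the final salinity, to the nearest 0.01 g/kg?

Conserving salt mass:
Initial salt = 28,200,000×22.55 = 635,910,000
After stage 1: salt = 635,910,000 + 28,200,000×32.16 = 1,542,822,000; volume = 56,400,000 m³; S = 27.355 g/kg
After stage 2: salt = 1,542,822,000 + 10,500,000×0.3 = 1,545,972,000; volume = 66,900,000 m³; S = 23.109 g/kg
After stage 3: salt = 1,545,972,000 + 18,200,000×17.09 = 1,857,010,000; volume = 85,100,000 m³
S = 1,857,010,000 / 85,100,000 = 21.8215 g/kg

21.82 g/kg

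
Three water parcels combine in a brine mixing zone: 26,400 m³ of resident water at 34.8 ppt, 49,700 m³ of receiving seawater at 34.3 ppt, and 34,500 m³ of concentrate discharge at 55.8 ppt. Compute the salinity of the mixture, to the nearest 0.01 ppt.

41.13 ppt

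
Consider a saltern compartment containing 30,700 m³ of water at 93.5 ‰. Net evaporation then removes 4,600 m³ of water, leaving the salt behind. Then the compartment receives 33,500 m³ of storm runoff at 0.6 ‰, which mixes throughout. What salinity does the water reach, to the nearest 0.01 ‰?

48.50 ‰

After evaporation: salt = 30,700×93.5 = 2,870,450; volume = 30,700 − 4,600 = 26,100 m³
After mixing: salt = 2,870,450 + 33,500×0.6 = 2,890,550; volume = 26,100 + 33,500 = 59,600 m³
S = 2,890,550 / 59,600 = 48.4992 ‰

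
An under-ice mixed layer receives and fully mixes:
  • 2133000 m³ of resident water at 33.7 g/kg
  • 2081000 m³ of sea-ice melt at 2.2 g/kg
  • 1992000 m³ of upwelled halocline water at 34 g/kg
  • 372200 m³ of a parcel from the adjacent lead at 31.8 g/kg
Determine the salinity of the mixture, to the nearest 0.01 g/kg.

23.72 g/kg

Weighted by volume,
salt = 2,133,000×33.7 + 2,081,000×2.2 + 1,992,000×34 + 372,200×31.8 = 71,882,100 + 4,578,200 + 67,728,000 + 11,835,960 = 156,024,260
volume = 2,133,000 + 2,081,000 + 1,992,000 + 372,200 = 6,578,200 m³
S = 156,024,260 / 6,578,200 = 23.7184 g/kg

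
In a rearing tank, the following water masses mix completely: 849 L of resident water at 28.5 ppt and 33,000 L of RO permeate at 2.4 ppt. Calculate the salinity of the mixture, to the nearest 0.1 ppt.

Conserving salt mass:
salt = 849×28.5 + 33,000×2.4 = 24,196.5 + 79,200 = 103,396.5
volume = 849 + 33,000 = 33,849 L
S = 103,396.5 / 33,849 = 3.055 ppt

3.1 ppt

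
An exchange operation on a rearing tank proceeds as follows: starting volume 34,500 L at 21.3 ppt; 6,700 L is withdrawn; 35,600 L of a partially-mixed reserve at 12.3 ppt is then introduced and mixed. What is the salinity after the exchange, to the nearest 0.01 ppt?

16.25 ppt

Remaining after removal: 27,800 L at 21.3 ppt (salt = 592,140)
After addition: salt = 592,140 + 35,600×12.3 = 1,030,020; volume = 63,400 L
S = 1,030,020 / 63,400 = 16.2464 ppt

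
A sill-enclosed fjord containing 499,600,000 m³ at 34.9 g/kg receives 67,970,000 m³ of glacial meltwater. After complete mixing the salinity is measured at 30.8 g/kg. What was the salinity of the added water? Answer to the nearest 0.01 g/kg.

Salt balance: 499,600,000×34.9 + 67,970,000×S = 567,570,000×30.8
17,436,040,000 + 67,970,000·S = 17,481,156,000
S = (17,481,156,000 − 17,436,040,000) / 67,970,000 = 0.6638 g/kg

0.66 g/kg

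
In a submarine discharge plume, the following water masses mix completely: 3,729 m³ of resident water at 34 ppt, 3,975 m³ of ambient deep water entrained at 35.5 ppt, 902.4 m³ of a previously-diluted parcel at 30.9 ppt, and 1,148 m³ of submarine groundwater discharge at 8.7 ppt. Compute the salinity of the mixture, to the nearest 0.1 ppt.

Weighted by volume,
salt = 3,729×34 + 3,975×35.5 + 902.4×30.9 + 1,148×8.7 = 126,786 + 141,112.5 + 27,884.16 + 9,987.6 = 305,770.26
volume = 3,729 + 3,975 + 902.4 + 1,148 = 9,754.4 m³
S = 305,770.26 / 9,754.4 = 31.347 ppt

31.3 ppt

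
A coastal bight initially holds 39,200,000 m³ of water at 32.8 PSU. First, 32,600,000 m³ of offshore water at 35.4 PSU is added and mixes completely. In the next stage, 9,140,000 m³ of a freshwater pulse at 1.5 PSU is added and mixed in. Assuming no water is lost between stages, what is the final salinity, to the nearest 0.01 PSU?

30.31 PSU

Salt balance:
Initial salt = 39,200,000×32.8 = 1,285,760,000
After stage 1: salt = 1,285,760,000 + 32,600,000×35.4 = 2,439,800,000; volume = 71,800,000 m³; S = 33.981 PSU
After stage 2: salt = 2,439,800,000 + 9,140,000×1.5 = 2,453,510,000; volume = 80,940,000 m³
S = 2,453,510,000 / 80,940,000 = 30.3127 PSU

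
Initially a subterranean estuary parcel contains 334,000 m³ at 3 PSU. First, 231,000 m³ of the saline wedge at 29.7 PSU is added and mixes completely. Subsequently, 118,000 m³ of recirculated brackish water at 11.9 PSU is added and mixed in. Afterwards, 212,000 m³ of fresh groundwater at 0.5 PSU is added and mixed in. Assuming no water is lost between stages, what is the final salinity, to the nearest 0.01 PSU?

10.47 PSU

Mass of salt is conserved:
Initial salt = 334,000×3 = 1,002,000
After stage 1: salt = 1,002,000 + 231,000×29.7 = 7,862,700; volume = 565,000 m³; S = 13.916 PSU
After stage 2: salt = 7,862,700 + 118,000×11.9 = 9,266,900; volume = 683,000 m³; S = 13.568 PSU
After stage 3: salt = 9,266,900 + 212,000×0.5 = 9,372,900; volume = 895,000 m³
S = 9,372,900 / 895,000 = 10.4725 PSU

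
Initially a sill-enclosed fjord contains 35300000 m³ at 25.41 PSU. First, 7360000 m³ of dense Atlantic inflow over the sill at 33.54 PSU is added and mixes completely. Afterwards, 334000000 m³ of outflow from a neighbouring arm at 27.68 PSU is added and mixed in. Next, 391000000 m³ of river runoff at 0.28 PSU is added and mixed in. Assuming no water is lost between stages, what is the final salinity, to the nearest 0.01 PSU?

Salt balance:
Initial salt = 35,300,000×25.41 = 896,973,000
After stage 1: salt = 896,973,000 + 7,360,000×33.54 = 1,143,827,400; volume = 42,660,000 m³; S = 26.813 PSU
After stage 2: salt = 1,143,827,400 + 334,000,000×27.68 = 10,388,947,400; volume = 376,660,000 m³; S = 27.582 PSU
After stage 3: salt = 10,388,947,400 + 391,000,000×0.28 = 10,498,427,400; volume = 767,660,000 m³
S = 10,498,427,400 / 767,660,000 = 13.6759 PSU

13.68 PSU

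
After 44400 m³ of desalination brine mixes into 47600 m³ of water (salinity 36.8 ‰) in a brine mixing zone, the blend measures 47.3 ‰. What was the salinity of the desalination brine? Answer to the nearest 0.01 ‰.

58.56 ‰

Salt balance: 47,600×36.8 + 44,400×S = 92,000×47.3
1,751,680 + 44,400·S = 4,351,600
S = (4,351,600 − 1,751,680) / 44,400 = 58.5568 ‰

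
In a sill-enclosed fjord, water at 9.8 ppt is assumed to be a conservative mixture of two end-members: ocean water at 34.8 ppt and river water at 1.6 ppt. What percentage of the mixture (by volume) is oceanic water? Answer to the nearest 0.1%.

24.7%

Let g be the oceanic fraction. Salt balance per unit volume:
g×34.8 + (1−g)×1.6 = 9.8
g = (9.8 − 1.6) / (34.8 − 1.6) = 8.2/33.2 = 0.247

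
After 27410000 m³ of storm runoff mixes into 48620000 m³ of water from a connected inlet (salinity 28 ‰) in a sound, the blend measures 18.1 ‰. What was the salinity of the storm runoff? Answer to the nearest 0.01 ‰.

Salt balance: 48,620,000×28 + 27,410,000×S = 76,030,000×18.1
1,361,360,000 + 27,410,000·S = 1,376,143,000
S = (1,376,143,000 − 1,361,360,000) / 27,410,000 = 0.5393 ‰

0.54 ‰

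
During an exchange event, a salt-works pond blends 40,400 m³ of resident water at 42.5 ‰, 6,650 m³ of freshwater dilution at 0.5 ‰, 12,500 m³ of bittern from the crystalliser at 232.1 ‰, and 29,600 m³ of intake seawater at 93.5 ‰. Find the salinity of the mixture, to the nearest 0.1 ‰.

Salt balance:
salt = 40,400×42.5 + 6,650×0.5 + 12,500×232.1 + 29,600×93.5 = 1,717,000 + 3,325 + 2,901,250 + 2,767,600 = 7,389,175
volume = 40,400 + 6,650 + 12,500 + 29,600 = 89,150 m³
S = 7,389,175 / 89,150 = 82.885 ‰

82.9 ‰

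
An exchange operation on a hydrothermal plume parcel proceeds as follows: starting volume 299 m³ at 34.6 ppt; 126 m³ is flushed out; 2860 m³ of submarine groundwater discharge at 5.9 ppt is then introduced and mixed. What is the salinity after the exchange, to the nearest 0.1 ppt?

Remaining after removal: 173 m³ at 34.6 ppt (salt = 5,985.8)
After addition: salt = 5,985.8 + 2,860×5.9 = 22,859.8; volume = 3,033 m³
S = 22,859.8 / 3,033 = 7.537 ppt

7.5 ppt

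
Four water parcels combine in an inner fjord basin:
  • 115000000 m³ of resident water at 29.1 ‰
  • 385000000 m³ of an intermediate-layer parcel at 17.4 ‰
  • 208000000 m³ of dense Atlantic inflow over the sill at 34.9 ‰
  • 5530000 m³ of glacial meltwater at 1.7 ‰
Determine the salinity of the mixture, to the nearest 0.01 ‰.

Conserving salt mass:
salt = 115,000,000×29.1 + 385,000,000×17.4 + 208,000,000×34.9 + 5,530,000×1.7 = 3,346,500,000 + 6,699,000,000 + 7,259,200,000 + 9,401,000 = 17,314,101,000
volume = 115,000,000 + 385,000,000 + 208,000,000 + 5,530,000 = 713,530,000 m³
S = 17,314,101,000 / 713,530,000 = 24.2654 ‰

24.27 ‰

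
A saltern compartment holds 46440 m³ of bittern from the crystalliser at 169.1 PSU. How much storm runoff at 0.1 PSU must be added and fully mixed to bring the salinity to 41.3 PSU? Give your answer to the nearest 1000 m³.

144000 m³

Salt balance: 46,440×169.1 + V×0.1 = (46,440+V)×41.3
7,853,004 + 0.1V = 1,917,972 + 41.3V
5,935,032 = 41.2V
V = 144,054.17 m³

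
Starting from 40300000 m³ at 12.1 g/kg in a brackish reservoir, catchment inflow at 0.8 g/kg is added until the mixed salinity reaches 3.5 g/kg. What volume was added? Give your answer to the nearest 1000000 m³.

Salt balance: 40,300,000×12.1 + V×0.8 = (40,300,000+V)×3.5
487,630,000 + 0.8V = 141,050,000 + 3.5V
346,580,000 = 2.7V
V = 128,362,962.96 m³

128000000 m³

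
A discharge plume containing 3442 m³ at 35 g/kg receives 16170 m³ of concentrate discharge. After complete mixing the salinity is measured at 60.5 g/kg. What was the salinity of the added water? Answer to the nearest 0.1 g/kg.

65.9 g/kg

Salt balance: 3,442×35 + 16,170×S = 19,612×60.5
120,470 + 16,170·S = 1,186,526
S = (1,186,526 − 120,470) / 16,170 = 65.928 g/kg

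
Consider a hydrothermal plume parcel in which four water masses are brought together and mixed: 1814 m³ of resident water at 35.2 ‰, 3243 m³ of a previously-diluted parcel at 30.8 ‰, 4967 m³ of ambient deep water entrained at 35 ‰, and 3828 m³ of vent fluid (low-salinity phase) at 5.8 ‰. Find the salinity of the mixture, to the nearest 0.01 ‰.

Salt balance:
salt = 1,814×35.2 + 3,243×30.8 + 4,967×35 + 3,828×5.8 = 63,852.8 + 99,884.4 + 173,845 + 22,202.4 = 359,784.6
volume = 1,814 + 3,243 + 4,967 + 3,828 = 13,852 m³
S = 359,784.6 / 13,852 = 25.9735 ‰

25.97 ‰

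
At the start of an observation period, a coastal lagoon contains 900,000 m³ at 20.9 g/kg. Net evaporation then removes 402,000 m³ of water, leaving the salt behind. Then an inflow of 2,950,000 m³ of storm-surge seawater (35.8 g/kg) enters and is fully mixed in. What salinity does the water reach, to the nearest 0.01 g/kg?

36.08 g/kg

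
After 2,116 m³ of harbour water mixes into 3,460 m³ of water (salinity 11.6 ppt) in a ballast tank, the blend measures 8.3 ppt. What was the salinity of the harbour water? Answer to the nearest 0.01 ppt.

2.90 ppt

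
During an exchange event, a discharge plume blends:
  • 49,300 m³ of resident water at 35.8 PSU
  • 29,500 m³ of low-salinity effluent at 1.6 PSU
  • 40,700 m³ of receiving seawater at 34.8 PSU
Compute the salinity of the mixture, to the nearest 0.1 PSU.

Weighted by volume,
salt = 49,300×35.8 + 29,500×1.6 + 40,700×34.8 = 1,764,940 + 47,200 + 1,416,360 = 3,228,500
volume = 49,300 + 29,500 + 40,700 = 119,500 m³
S = 3,228,500 / 119,500 = 27.017 PSU

27.0 PSU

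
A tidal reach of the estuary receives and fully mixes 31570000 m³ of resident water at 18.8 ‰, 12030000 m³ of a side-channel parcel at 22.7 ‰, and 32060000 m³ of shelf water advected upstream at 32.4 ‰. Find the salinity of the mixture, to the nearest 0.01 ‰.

25.18 ‰

Salt balance:
salt = 31,570,000×18.8 + 12,030,000×22.7 + 32,060,000×32.4 = 593,516,000 + 273,081,000 + 1,038,744,000 = 1,905,341,000
volume = 31,570,000 + 12,030,000 + 32,060,000 = 75,660,000 m³
S = 1,905,341,000 / 75,660,000 = 25.1829 ‰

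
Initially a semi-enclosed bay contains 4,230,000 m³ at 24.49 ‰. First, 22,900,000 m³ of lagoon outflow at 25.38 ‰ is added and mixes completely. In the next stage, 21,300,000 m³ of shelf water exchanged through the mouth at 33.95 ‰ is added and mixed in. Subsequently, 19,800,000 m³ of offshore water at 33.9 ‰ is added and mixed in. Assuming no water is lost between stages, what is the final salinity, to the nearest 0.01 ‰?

30.47 ‰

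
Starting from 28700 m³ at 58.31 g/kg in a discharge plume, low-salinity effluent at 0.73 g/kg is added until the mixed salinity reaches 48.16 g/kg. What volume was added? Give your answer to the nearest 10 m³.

6140 m³

Salt balance: 28,700×58.31 + V×0.73 = (28,700+V)×48.16
1,673,497 + 0.73V = 1,382,192 + 48.16V
291,305 = 47.43V
V = 6,141.79 m³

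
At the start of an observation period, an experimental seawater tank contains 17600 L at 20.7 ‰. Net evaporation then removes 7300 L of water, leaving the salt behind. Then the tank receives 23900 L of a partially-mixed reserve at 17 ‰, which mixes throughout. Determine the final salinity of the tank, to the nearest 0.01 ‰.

22.53 ‰

After evaporation: salt = 17,600×20.7 = 364,320; volume = 17,600 − 7,300 = 10,300 L
After mixing: salt = 364,320 + 23,900×17 = 770,620; volume = 10,300 + 23,900 = 34,200 L
S = 770,620 / 34,200 = 22.5327 ‰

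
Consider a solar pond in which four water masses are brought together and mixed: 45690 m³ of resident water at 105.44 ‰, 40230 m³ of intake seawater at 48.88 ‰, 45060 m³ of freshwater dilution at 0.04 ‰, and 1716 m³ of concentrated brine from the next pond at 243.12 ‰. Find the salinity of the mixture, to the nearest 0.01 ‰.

Salt balance:
salt = 45,690×105.44 + 40,230×48.88 + 45,060×0.04 + 1,716×243.12 = 4,817,553.6 + 1,966,442.4 + 1,802.4 + 417,193.92 = 7,202,992.32
volume = 45,690 + 40,230 + 45,060 + 1,716 = 132,696 m³
S = 7,202,992.32 / 132,696 = 54.2819 ‰

54.28 ‰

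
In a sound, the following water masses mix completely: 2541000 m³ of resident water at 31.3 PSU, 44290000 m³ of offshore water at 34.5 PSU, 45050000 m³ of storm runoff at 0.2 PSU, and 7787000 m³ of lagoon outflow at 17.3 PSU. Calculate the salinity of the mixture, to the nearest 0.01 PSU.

17.57 PSU

Conserving salt mass:
salt = 2,541,000×31.3 + 44,290,000×34.5 + 45,050,000×0.2 + 7,787,000×17.3 = 79,533,300 + 1,528,005,000 + 9,010,000 + 134,715,100 = 1,751,263,400
volume = 2,541,000 + 44,290,000 + 45,050,000 + 7,787,000 = 99,668,000 m³
S = 1,751,263,400 / 99,668,000 = 17.571 PSU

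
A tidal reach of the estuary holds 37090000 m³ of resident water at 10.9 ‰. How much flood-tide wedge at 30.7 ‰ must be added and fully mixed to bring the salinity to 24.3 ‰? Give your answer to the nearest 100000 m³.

77700000 m³

Salt balance: 37,090,000×10.9 + V×30.7 = (37,090,000+V)×24.3
404,281,000 + 30.7V = 901,287,000 + 24.3V
497,006,000 = 6.4V
V = 77,657,187.5 m³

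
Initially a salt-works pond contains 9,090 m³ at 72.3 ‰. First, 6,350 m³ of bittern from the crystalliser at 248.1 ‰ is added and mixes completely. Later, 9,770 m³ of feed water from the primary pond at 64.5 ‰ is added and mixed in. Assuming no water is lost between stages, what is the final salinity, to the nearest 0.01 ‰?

By conservation of dissolved salt,
Initial salt = 9,090×72.3 = 657,207
After stage 1: salt = 657,207 + 6,350×248.1 = 2,232,642; volume = 15,440 m³; S = 144.601 ‰
After stage 2: salt = 2,232,642 + 9,770×64.5 = 2,862,807; volume = 25,210 m³
S = 2,862,807 / 25,210 = 113.5584 ‰

113.56 ‰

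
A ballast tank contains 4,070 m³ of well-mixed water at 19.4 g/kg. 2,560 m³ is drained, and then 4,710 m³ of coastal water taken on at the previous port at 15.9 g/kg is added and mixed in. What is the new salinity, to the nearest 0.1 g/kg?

16.7 g/kg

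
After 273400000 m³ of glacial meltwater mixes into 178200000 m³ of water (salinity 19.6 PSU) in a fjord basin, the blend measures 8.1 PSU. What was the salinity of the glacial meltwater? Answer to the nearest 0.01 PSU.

Salt balance: 178,200,000×19.6 + 273,400,000×S = 451,600,000×8.1
3,492,720,000 + 273,400,000·S = 3,657,960,000
S = (3,657,960,000 − 3,492,720,000) / 273,400,000 = 0.6044 PSU

0.60 PSU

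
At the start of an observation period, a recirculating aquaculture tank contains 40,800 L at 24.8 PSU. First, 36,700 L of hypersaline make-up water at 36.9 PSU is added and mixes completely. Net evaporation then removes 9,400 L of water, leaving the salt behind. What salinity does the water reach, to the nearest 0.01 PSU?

After mixing: salt = 40,800×24.8 + 36,700×36.9 = 2,366,070; volume = 77,500 L
After evaporation: salt unchanged = 2,366,070; volume = 77,500 − 9,400 = 68,100 L
S = 2,366,070 / 68,100 = 34.7441 PSU

34.74 PSU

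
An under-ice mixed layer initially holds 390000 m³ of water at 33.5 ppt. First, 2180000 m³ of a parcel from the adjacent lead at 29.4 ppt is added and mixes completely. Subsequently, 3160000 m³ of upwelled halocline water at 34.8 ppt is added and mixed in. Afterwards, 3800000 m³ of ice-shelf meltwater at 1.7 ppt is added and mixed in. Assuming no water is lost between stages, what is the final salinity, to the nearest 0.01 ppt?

20.31 ppt

Salt balance:
Initial salt = 390,000×33.5 = 13,065,000
After stage 1: salt = 13,065,000 + 2,180,000×29.4 = 77,157,000; volume = 2,570,000 m³; S = 30.022 ppt
After stage 2: salt = 77,157,000 + 3,160,000×34.8 = 187,125,000; volume = 5,730,000 m³; S = 32.657 ppt
After stage 3: salt = 187,125,000 + 3,800,000×1.7 = 193,585,000; volume = 9,530,000 m³
S = 193,585,000 / 9,530,000 = 20.3132 ppt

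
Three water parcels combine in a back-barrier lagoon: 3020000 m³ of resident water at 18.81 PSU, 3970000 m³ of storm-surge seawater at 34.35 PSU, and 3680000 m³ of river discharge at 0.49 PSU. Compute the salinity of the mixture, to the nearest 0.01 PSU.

By conservation of dissolved salt,
salt = 3,020,000×18.81 + 3,970,000×34.35 + 3,680,000×0.49 = 56,806,200 + 136,369,500 + 1,803,200 = 194,978,900
volume = 3,020,000 + 3,970,000 + 3,680,000 = 10,670,000 m³
S = 194,978,900 / 10,670,000 = 18.2736 PSU

18.27 PSU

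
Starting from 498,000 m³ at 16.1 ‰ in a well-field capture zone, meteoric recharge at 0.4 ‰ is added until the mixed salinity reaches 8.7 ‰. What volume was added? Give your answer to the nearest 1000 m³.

444000 m³

Salt balance: 498,000×16.1 + V×0.4 = (498,000+V)×8.7
8,017,800 + 0.4V = 4,332,600 + 8.7V
3,685,200 = 8.3V
V = 444,000 m³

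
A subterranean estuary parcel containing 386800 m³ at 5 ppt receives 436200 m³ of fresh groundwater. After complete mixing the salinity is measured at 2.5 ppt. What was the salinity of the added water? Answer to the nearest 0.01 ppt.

0.28 ppt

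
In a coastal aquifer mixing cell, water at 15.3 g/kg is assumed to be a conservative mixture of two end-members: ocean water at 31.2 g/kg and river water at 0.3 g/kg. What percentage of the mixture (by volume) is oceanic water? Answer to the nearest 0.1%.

Let g be the oceanic fraction. Salt balance per unit volume:
g×31.2 + (1−g)×0.3 = 15.3
g = (15.3 − 0.3) / (31.2 − 0.3) = 15/30.9 = 0.4854

48.5%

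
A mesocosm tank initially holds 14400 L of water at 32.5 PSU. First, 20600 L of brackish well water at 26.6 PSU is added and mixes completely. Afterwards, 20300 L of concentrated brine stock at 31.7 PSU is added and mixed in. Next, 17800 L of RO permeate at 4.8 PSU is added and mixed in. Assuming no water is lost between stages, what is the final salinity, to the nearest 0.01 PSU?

23.87 PSU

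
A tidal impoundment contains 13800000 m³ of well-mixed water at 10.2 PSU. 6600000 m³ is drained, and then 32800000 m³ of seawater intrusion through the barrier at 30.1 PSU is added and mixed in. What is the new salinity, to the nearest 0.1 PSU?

26.5 PSU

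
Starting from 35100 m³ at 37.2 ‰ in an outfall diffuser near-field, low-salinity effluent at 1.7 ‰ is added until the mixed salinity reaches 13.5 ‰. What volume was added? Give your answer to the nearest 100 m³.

Salt balance: 35,100×37.2 + V×1.7 = (35,100+V)×13.5
1,305,720 + 1.7V = 473,850 + 13.5V
831,870 = 11.8V
V = 70,497.46 m³

70500 m³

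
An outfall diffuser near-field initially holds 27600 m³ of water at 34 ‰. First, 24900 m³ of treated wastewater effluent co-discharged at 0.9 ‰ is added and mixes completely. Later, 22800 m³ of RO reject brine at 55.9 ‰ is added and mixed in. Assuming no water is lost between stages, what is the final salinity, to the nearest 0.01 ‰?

29.69 ‰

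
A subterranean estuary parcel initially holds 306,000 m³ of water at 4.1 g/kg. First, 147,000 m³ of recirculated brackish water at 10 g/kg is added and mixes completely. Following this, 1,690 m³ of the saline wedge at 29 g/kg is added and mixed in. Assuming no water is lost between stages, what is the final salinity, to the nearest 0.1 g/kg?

Total salt / total volume:
Initial salt = 306,000×4.1 = 1,254,600
After stage 1: salt = 1,254,600 + 147,000×10 = 2,724,600; volume = 453,000 m³; S = 6.015 g/kg
After stage 2: salt = 2,724,600 + 1,690×29 = 2,773,610; volume = 454,690 m³
S = 2,773,610 / 454,690 = 6.1 g/kg

6.1 g/kg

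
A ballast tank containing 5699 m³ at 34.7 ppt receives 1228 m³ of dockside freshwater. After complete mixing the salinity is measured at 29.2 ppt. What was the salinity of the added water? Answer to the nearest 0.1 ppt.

3.7 ppt

Salt balance: 5,699×34.7 + 1,228×S = 6,927×29.2
197,755.3 + 1,228·S = 202,268.4
S = (202,268.4 − 197,755.3) / 1,228 = 3.6752 ppt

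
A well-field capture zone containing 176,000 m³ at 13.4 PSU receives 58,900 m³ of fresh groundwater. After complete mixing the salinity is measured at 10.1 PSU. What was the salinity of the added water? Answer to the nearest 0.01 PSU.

0.24 PSU

Salt balance: 176,000×13.4 + 58,900×S = 234,900×10.1
2,358,400 + 58,900·S = 2,372,490
S = (2,372,490 − 2,358,400) / 58,900 = 0.2392 PSU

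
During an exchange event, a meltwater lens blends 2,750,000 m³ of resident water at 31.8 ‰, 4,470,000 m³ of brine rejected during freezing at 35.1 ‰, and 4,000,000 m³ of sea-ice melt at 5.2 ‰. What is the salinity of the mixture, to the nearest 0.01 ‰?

By conservation of dissolved salt,
salt = 2,750,000×31.8 + 4,470,000×35.1 + 4,000,000×5.2 = 87,450,000 + 156,897,000 + 20,800,000 = 265,147,000
volume = 2,750,000 + 4,470,000 + 4,000,000 = 11,220,000 m³
S = 265,147,000 / 11,220,000 = 23.6316 ‰

23.63 ‰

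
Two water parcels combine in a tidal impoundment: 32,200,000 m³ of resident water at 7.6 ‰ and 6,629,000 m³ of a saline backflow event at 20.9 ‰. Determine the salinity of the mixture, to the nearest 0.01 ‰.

Mass of salt is conserved:
salt = 32,200,000×7.6 + 6,629,000×20.9 = 244,720,000 + 138,546,100 = 383,266,100
volume = 32,200,000 + 6,629,000 = 38,829,000 m³
S = 383,266,100 / 38,829,000 = 9.8706 ‰

9.87 ‰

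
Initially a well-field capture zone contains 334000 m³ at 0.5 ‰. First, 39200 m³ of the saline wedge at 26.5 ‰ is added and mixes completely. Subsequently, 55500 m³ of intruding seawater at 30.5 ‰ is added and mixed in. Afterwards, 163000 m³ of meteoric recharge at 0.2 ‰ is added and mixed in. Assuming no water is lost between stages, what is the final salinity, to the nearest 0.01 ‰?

4.95 ‰

Mass of salt is conserved:
Initial salt = 334,000×0.5 = 167,000
After stage 1: salt = 167,000 + 39,200×26.5 = 1,205,800; volume = 373,200 m³; S = 3.231 ‰
After stage 2: salt = 1,205,800 + 55,500×30.5 = 2,898,550; volume = 428,700 m³; S = 6.761 ‰
After stage 3: salt = 2,898,550 + 163,000×0.2 = 2,931,150; volume = 591,700 m³
S = 2,931,150 / 591,700 = 4.9538 ‰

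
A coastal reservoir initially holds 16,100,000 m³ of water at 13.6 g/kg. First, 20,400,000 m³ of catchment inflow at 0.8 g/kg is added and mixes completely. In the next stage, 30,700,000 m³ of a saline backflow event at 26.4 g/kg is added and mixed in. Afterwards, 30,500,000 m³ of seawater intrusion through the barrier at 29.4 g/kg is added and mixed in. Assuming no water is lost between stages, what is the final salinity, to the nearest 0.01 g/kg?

Salt balance:
Initial salt = 16,100,000×13.6 = 218,960,000
After stage 1: salt = 218,960,000 + 20,400,000×0.8 = 235,280,000; volume = 36,500,000 m³; S = 6.446 g/kg
After stage 2: salt = 235,280,000 + 30,700,000×26.4 = 1,045,760,000; volume = 67,200,000 m³; S = 15.562 g/kg
After stage 3: salt = 1,045,760,000 + 30,500,000×29.4 = 1,942,460,000; volume = 97,700,000 m³
S = 1,942,460,000 / 97,700,000 = 19.8819 g/kg

19.88 g/kg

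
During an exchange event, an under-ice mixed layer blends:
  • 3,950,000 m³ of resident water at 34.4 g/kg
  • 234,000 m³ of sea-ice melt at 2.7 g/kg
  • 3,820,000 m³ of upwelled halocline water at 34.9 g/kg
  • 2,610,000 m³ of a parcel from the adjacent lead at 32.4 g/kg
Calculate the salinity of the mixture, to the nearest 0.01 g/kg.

Conserving salt mass:
salt = 3,950,000×34.4 + 234,000×2.7 + 3,820,000×34.9 + 2,610,000×32.4 = 135,880,000 + 631,800 + 133,318,000 + 84,564,000 = 354,393,800
volume = 3,950,000 + 234,000 + 3,820,000 + 2,610,000 = 10,614,000 m³
S = 354,393,800 / 10,614,000 = 33.3893 g/kg

33.39 g/kg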